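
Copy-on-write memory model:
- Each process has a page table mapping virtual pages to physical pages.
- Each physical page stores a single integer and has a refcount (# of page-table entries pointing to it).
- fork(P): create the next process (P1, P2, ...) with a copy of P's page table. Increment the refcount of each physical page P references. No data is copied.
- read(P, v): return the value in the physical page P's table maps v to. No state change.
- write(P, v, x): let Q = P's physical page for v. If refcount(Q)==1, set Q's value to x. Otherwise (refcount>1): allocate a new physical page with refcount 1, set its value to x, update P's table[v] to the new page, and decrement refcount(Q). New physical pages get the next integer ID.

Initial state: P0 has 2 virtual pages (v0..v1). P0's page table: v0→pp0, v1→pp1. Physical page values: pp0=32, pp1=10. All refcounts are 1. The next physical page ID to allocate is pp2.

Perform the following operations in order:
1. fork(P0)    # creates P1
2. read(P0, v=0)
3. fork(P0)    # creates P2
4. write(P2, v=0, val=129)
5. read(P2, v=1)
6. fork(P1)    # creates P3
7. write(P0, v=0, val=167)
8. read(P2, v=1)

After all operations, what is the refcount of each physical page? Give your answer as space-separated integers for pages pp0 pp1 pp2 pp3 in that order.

Op 1: fork(P0) -> P1. 2 ppages; refcounts: pp0:2 pp1:2
Op 2: read(P0, v0) -> 32. No state change.
Op 3: fork(P0) -> P2. 2 ppages; refcounts: pp0:3 pp1:3
Op 4: write(P2, v0, 129). refcount(pp0)=3>1 -> COPY to pp2. 3 ppages; refcounts: pp0:2 pp1:3 pp2:1
Op 5: read(P2, v1) -> 10. No state change.
Op 6: fork(P1) -> P3. 3 ppages; refcounts: pp0:3 pp1:4 pp2:1
Op 7: write(P0, v0, 167). refcount(pp0)=3>1 -> COPY to pp3. 4 ppages; refcounts: pp0:2 pp1:4 pp2:1 pp3:1
Op 8: read(P2, v1) -> 10. No state change.

Answer: 2 4 1 1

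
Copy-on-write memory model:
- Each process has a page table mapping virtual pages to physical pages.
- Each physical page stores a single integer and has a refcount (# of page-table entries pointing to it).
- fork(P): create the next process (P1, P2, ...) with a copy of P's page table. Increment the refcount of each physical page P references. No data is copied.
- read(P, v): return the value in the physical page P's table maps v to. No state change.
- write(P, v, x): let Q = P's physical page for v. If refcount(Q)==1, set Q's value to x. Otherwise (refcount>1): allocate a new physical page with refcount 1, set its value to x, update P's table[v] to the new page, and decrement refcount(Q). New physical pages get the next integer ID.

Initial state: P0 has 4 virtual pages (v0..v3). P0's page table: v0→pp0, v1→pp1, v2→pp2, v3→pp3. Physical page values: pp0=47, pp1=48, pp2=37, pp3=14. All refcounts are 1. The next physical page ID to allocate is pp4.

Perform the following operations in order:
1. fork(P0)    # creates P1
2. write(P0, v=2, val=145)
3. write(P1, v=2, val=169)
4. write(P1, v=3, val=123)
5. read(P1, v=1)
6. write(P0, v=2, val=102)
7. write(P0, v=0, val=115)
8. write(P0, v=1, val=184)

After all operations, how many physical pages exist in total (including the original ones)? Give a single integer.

Op 1: fork(P0) -> P1. 4 ppages; refcounts: pp0:2 pp1:2 pp2:2 pp3:2
Op 2: write(P0, v2, 145). refcount(pp2)=2>1 -> COPY to pp4. 5 ppages; refcounts: pp0:2 pp1:2 pp2:1 pp3:2 pp4:1
Op 3: write(P1, v2, 169). refcount(pp2)=1 -> write in place. 5 ppages; refcounts: pp0:2 pp1:2 pp2:1 pp3:2 pp4:1
Op 4: write(P1, v3, 123). refcount(pp3)=2>1 -> COPY to pp5. 6 ppages; refcounts: pp0:2 pp1:2 pp2:1 pp3:1 pp4:1 pp5:1
Op 5: read(P1, v1) -> 48. No state change.
Op 6: write(P0, v2, 102). refcount(pp4)=1 -> write in place. 6 ppages; refcounts: pp0:2 pp1:2 pp2:1 pp3:1 pp4:1 pp5:1
Op 7: write(P0, v0, 115). refcount(pp0)=2>1 -> COPY to pp6. 7 ppages; refcounts: pp0:1 pp1:2 pp2:1 pp3:1 pp4:1 pp5:1 pp6:1
Op 8: write(P0, v1, 184). refcount(pp1)=2>1 -> COPY to pp7. 8 ppages; refcounts: pp0:1 pp1:1 pp2:1 pp3:1 pp4:1 pp5:1 pp6:1 pp7:1

Answer: 8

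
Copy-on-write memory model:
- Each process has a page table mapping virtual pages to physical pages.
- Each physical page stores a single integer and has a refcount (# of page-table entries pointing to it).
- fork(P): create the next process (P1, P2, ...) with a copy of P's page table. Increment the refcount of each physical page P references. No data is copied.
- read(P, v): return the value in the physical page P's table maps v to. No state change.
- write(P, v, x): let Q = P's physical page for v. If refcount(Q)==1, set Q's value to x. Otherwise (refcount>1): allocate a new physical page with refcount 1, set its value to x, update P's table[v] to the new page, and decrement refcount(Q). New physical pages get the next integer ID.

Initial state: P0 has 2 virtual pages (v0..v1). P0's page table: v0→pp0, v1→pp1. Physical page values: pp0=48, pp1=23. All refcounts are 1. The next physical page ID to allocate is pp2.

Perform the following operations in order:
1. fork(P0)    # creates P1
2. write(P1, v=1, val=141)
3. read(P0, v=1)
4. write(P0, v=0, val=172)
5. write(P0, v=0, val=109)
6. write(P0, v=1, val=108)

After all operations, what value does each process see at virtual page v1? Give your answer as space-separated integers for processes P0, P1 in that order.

Op 1: fork(P0) -> P1. 2 ppages; refcounts: pp0:2 pp1:2
Op 2: write(P1, v1, 141). refcount(pp1)=2>1 -> COPY to pp2. 3 ppages; refcounts: pp0:2 pp1:1 pp2:1
Op 3: read(P0, v1) -> 23. No state change.
Op 4: write(P0, v0, 172). refcount(pp0)=2>1 -> COPY to pp3. 4 ppages; refcounts: pp0:1 pp1:1 pp2:1 pp3:1
Op 5: write(P0, v0, 109). refcount(pp3)=1 -> write in place. 4 ppages; refcounts: pp0:1 pp1:1 pp2:1 pp3:1
Op 6: write(P0, v1, 108). refcount(pp1)=1 -> write in place. 4 ppages; refcounts: pp0:1 pp1:1 pp2:1 pp3:1
P0: v1 -> pp1 = 108
P1: v1 -> pp2 = 141

Answer: 108 141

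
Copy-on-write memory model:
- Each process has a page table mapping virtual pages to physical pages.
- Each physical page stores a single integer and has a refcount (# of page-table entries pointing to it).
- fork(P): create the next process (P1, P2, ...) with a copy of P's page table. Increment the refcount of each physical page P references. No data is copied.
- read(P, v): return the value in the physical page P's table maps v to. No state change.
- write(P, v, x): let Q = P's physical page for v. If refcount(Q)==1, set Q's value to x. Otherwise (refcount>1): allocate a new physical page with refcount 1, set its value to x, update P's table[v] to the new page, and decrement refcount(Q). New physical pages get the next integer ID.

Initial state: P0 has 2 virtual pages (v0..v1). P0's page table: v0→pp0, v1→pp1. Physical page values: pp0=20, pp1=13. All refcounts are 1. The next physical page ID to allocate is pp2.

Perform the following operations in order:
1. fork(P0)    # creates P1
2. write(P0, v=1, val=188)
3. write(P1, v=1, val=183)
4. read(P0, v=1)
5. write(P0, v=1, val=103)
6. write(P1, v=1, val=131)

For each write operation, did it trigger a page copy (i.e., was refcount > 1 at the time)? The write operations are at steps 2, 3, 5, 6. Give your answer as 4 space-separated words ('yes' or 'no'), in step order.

Op 1: fork(P0) -> P1. 2 ppages; refcounts: pp0:2 pp1:2
Op 2: write(P0, v1, 188). refcount(pp1)=2>1 -> COPY to pp2. 3 ppages; refcounts: pp0:2 pp1:1 pp2:1
Op 3: write(P1, v1, 183). refcount(pp1)=1 -> write in place. 3 ppages; refcounts: pp0:2 pp1:1 pp2:1
Op 4: read(P0, v1) -> 188. No state change.
Op 5: write(P0, v1, 103). refcount(pp2)=1 -> write in place. 3 ppages; refcounts: pp0:2 pp1:1 pp2:1
Op 6: write(P1, v1, 131). refcount(pp1)=1 -> write in place. 3 ppages; refcounts: pp0:2 pp1:1 pp2:1

yes no no no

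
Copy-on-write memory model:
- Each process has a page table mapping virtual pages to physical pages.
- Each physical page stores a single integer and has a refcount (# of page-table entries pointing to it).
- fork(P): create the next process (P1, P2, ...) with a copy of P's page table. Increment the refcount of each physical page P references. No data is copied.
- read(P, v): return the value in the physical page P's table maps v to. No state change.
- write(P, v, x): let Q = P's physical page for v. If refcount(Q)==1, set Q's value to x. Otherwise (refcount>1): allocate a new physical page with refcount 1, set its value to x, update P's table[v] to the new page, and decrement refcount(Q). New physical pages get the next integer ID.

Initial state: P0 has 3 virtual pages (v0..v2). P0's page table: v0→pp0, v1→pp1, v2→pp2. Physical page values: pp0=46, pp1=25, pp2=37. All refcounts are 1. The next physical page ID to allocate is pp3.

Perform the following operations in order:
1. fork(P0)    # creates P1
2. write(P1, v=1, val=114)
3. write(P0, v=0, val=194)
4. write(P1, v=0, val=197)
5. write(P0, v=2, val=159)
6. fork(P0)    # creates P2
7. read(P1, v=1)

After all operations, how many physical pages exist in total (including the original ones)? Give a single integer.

Answer: 6

Derivation:
Op 1: fork(P0) -> P1. 3 ppages; refcounts: pp0:2 pp1:2 pp2:2
Op 2: write(P1, v1, 114). refcount(pp1)=2>1 -> COPY to pp3. 4 ppages; refcounts: pp0:2 pp1:1 pp2:2 pp3:1
Op 3: write(P0, v0, 194). refcount(pp0)=2>1 -> COPY to pp4. 5 ppages; refcounts: pp0:1 pp1:1 pp2:2 pp3:1 pp4:1
Op 4: write(P1, v0, 197). refcount(pp0)=1 -> write in place. 5 ppages; refcounts: pp0:1 pp1:1 pp2:2 pp3:1 pp4:1
Op 5: write(P0, v2, 159). refcount(pp2)=2>1 -> COPY to pp5. 6 ppages; refcounts: pp0:1 pp1:1 pp2:1 pp3:1 pp4:1 pp5:1
Op 6: fork(P0) -> P2. 6 ppages; refcounts: pp0:1 pp1:2 pp2:1 pp3:1 pp4:2 pp5:2
Op 7: read(P1, v1) -> 114. No state change.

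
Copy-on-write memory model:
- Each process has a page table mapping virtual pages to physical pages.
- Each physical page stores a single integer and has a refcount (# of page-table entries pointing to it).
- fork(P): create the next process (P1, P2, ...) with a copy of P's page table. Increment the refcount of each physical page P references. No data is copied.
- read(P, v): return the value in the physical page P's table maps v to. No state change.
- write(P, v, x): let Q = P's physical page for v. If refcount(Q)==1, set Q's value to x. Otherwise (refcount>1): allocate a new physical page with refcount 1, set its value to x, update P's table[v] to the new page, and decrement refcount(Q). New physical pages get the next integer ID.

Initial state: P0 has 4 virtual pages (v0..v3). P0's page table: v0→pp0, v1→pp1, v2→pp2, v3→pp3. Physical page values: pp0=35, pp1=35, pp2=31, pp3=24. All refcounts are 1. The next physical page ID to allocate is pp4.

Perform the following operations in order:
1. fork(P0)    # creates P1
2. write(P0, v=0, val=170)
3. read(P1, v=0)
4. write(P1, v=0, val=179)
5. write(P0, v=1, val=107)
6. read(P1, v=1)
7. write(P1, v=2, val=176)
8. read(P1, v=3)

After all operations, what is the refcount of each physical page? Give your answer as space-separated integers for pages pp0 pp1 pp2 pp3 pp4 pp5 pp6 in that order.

Op 1: fork(P0) -> P1. 4 ppages; refcounts: pp0:2 pp1:2 pp2:2 pp3:2
Op 2: write(P0, v0, 170). refcount(pp0)=2>1 -> COPY to pp4. 5 ppages; refcounts: pp0:1 pp1:2 pp2:2 pp3:2 pp4:1
Op 3: read(P1, v0) -> 35. No state change.
Op 4: write(P1, v0, 179). refcount(pp0)=1 -> write in place. 5 ppages; refcounts: pp0:1 pp1:2 pp2:2 pp3:2 pp4:1
Op 5: write(P0, v1, 107). refcount(pp1)=2>1 -> COPY to pp5. 6 ppages; refcounts: pp0:1 pp1:1 pp2:2 pp3:2 pp4:1 pp5:1
Op 6: read(P1, v1) -> 35. No state change.
Op 7: write(P1, v2, 176). refcount(pp2)=2>1 -> COPY to pp6. 7 ppages; refcounts: pp0:1 pp1:1 pp2:1 pp3:2 pp4:1 pp5:1 pp6:1
Op 8: read(P1, v3) -> 24. No state change.

Answer: 1 1 1 2 1 1 1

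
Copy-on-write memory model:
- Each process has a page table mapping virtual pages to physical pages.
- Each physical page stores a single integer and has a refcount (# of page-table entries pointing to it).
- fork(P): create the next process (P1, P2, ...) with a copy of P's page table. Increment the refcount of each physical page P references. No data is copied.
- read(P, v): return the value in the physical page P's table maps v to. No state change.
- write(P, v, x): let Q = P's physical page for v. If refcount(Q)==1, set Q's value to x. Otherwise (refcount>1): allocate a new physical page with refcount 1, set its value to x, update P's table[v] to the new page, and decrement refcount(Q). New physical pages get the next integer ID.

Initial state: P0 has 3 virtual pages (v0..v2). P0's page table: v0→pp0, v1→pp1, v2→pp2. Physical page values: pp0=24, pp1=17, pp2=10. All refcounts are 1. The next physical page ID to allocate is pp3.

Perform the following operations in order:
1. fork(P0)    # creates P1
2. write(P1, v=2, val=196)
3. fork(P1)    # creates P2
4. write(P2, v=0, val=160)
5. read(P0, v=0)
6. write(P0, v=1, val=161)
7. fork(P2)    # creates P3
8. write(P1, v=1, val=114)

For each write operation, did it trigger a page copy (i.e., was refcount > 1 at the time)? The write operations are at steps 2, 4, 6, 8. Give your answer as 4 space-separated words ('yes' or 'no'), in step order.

Op 1: fork(P0) -> P1. 3 ppages; refcounts: pp0:2 pp1:2 pp2:2
Op 2: write(P1, v2, 196). refcount(pp2)=2>1 -> COPY to pp3. 4 ppages; refcounts: pp0:2 pp1:2 pp2:1 pp3:1
Op 3: fork(P1) -> P2. 4 ppages; refcounts: pp0:3 pp1:3 pp2:1 pp3:2
Op 4: write(P2, v0, 160). refcount(pp0)=3>1 -> COPY to pp4. 5 ppages; refcounts: pp0:2 pp1:3 pp2:1 pp3:2 pp4:1
Op 5: read(P0, v0) -> 24. No state change.
Op 6: write(P0, v1, 161). refcount(pp1)=3>1 -> COPY to pp5. 6 ppages; refcounts: pp0:2 pp1:2 pp2:1 pp3:2 pp4:1 pp5:1
Op 7: fork(P2) -> P3. 6 ppages; refcounts: pp0:2 pp1:3 pp2:1 pp3:3 pp4:2 pp5:1
Op 8: write(P1, v1, 114). refcount(pp1)=3>1 -> COPY to pp6. 7 ppages; refcounts: pp0:2 pp1:2 pp2:1 pp3:3 pp4:2 pp5:1 pp6:1

yes yes yes yes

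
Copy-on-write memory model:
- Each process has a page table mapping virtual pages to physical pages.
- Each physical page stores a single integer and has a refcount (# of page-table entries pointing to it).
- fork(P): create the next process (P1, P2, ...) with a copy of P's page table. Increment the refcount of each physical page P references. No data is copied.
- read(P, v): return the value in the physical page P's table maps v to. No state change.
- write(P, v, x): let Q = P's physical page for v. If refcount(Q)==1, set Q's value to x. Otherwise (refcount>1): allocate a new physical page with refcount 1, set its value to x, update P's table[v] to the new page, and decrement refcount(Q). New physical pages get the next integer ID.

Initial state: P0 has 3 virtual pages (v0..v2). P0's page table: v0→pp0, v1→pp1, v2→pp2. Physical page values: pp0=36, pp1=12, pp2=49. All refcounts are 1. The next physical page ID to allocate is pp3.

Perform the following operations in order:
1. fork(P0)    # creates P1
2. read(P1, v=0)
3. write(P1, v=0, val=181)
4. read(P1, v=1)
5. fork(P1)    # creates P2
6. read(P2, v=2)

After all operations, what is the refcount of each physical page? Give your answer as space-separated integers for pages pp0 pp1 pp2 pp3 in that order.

Op 1: fork(P0) -> P1. 3 ppages; refcounts: pp0:2 pp1:2 pp2:2
Op 2: read(P1, v0) -> 36. No state change.
Op 3: write(P1, v0, 181). refcount(pp0)=2>1 -> COPY to pp3. 4 ppages; refcounts: pp0:1 pp1:2 pp2:2 pp3:1
Op 4: read(P1, v1) -> 12. No state change.
Op 5: fork(P1) -> P2. 4 ppages; refcounts: pp0:1 pp1:3 pp2:3 pp3:2
Op 6: read(P2, v2) -> 49. No state change.

Answer: 1 3 3 2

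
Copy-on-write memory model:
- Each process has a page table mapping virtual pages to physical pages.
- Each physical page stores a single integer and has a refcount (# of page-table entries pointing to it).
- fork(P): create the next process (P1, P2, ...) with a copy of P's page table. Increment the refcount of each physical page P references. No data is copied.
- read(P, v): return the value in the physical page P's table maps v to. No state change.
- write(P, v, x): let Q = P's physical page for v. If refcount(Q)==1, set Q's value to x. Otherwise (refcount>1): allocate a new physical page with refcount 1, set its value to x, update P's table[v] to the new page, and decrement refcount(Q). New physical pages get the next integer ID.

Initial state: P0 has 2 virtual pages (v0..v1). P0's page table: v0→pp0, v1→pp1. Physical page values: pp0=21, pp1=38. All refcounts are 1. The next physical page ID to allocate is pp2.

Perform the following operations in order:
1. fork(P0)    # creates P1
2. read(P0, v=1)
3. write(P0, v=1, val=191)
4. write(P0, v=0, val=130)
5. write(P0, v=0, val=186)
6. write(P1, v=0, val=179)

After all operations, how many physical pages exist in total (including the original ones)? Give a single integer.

Op 1: fork(P0) -> P1. 2 ppages; refcounts: pp0:2 pp1:2
Op 2: read(P0, v1) -> 38. No state change.
Op 3: write(P0, v1, 191). refcount(pp1)=2>1 -> COPY to pp2. 3 ppages; refcounts: pp0:2 pp1:1 pp2:1
Op 4: write(P0, v0, 130). refcount(pp0)=2>1 -> COPY to pp3. 4 ppages; refcounts: pp0:1 pp1:1 pp2:1 pp3:1
Op 5: write(P0, v0, 186). refcount(pp3)=1 -> write in place. 4 ppages; refcounts: pp0:1 pp1:1 pp2:1 pp3:1
Op 6: write(P1, v0, 179). refcount(pp0)=1 -> write in place. 4 ppages; refcounts: pp0:1 pp1:1 pp2:1 pp3:1

Answer: 4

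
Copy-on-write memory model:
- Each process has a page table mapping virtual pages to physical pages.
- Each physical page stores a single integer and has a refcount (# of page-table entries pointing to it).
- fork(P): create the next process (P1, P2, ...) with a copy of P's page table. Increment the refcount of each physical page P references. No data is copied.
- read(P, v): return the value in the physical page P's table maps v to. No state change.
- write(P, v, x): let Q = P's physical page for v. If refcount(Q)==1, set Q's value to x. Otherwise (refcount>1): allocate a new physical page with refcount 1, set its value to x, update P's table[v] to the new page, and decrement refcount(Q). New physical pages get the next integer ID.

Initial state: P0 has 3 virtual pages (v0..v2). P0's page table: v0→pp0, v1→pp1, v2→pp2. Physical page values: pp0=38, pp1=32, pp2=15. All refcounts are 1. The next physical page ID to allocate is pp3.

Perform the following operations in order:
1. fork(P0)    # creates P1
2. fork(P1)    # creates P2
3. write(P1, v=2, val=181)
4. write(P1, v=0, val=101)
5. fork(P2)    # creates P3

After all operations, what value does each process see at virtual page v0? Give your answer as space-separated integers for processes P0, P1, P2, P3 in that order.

Op 1: fork(P0) -> P1. 3 ppages; refcounts: pp0:2 pp1:2 pp2:2
Op 2: fork(P1) -> P2. 3 ppages; refcounts: pp0:3 pp1:3 pp2:3
Op 3: write(P1, v2, 181). refcount(pp2)=3>1 -> COPY to pp3. 4 ppages; refcounts: pp0:3 pp1:3 pp2:2 pp3:1
Op 4: write(P1, v0, 101). refcount(pp0)=3>1 -> COPY to pp4. 5 ppages; refcounts: pp0:2 pp1:3 pp2:2 pp3:1 pp4:1
Op 5: fork(P2) -> P3. 5 ppages; refcounts: pp0:3 pp1:4 pp2:3 pp3:1 pp4:1
P0: v0 -> pp0 = 38
P1: v0 -> pp4 = 101
P2: v0 -> pp0 = 38
P3: v0 -> pp0 = 38

Answer: 38 101 38 38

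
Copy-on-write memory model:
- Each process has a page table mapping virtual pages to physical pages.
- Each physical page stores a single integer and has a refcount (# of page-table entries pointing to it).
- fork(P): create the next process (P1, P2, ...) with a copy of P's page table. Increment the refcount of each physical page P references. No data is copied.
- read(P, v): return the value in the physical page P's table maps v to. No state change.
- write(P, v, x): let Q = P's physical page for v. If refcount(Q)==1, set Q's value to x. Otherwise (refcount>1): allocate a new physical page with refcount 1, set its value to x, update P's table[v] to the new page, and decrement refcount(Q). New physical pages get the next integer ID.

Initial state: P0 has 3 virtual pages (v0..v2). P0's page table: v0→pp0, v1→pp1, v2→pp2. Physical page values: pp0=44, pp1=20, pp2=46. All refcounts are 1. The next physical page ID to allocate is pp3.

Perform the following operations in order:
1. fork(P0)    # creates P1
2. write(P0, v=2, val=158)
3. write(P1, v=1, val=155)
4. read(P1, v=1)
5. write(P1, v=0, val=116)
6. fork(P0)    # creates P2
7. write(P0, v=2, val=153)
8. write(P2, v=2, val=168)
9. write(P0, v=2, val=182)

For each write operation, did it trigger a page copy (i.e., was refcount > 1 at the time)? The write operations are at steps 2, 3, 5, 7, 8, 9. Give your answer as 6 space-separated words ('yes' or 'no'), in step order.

Op 1: fork(P0) -> P1. 3 ppages; refcounts: pp0:2 pp1:2 pp2:2
Op 2: write(P0, v2, 158). refcount(pp2)=2>1 -> COPY to pp3. 4 ppages; refcounts: pp0:2 pp1:2 pp2:1 pp3:1
Op 3: write(P1, v1, 155). refcount(pp1)=2>1 -> COPY to pp4. 5 ppages; refcounts: pp0:2 pp1:1 pp2:1 pp3:1 pp4:1
Op 4: read(P1, v1) -> 155. No state change.
Op 5: write(P1, v0, 116). refcount(pp0)=2>1 -> COPY to pp5. 6 ppages; refcounts: pp0:1 pp1:1 pp2:1 pp3:1 pp4:1 pp5:1
Op 6: fork(P0) -> P2. 6 ppages; refcounts: pp0:2 pp1:2 pp2:1 pp3:2 pp4:1 pp5:1
Op 7: write(P0, v2, 153). refcount(pp3)=2>1 -> COPY to pp6. 7 ppages; refcounts: pp0:2 pp1:2 pp2:1 pp3:1 pp4:1 pp5:1 pp6:1
Op 8: write(P2, v2, 168). refcount(pp3)=1 -> write in place. 7 ppages; refcounts: pp0:2 pp1:2 pp2:1 pp3:1 pp4:1 pp5:1 pp6:1
Op 9: write(P0, v2, 182). refcount(pp6)=1 -> write in place. 7 ppages; refcounts: pp0:2 pp1:2 pp2:1 pp3:1 pp4:1 pp5:1 pp6:1

yes yes yes yes no no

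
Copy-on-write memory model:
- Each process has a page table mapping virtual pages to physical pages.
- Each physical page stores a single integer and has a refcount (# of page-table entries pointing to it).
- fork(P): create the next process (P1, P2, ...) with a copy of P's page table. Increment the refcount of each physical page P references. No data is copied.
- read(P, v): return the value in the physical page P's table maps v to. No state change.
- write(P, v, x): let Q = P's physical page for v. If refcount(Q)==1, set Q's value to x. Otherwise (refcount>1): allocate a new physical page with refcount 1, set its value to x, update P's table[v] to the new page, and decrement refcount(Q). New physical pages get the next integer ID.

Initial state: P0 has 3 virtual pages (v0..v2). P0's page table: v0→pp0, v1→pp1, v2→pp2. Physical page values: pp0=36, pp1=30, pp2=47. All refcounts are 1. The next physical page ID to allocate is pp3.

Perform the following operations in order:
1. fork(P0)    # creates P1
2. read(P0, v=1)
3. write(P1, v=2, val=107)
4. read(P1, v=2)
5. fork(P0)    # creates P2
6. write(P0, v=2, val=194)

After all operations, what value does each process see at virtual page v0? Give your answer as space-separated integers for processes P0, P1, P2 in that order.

Answer: 36 36 36

Derivation:
Op 1: fork(P0) -> P1. 3 ppages; refcounts: pp0:2 pp1:2 pp2:2
Op 2: read(P0, v1) -> 30. No state change.
Op 3: write(P1, v2, 107). refcount(pp2)=2>1 -> COPY to pp3. 4 ppages; refcounts: pp0:2 pp1:2 pp2:1 pp3:1
Op 4: read(P1, v2) -> 107. No state change.
Op 5: fork(P0) -> P2. 4 ppages; refcounts: pp0:3 pp1:3 pp2:2 pp3:1
Op 6: write(P0, v2, 194). refcount(pp2)=2>1 -> COPY to pp4. 5 ppages; refcounts: pp0:3 pp1:3 pp2:1 pp3:1 pp4:1
P0: v0 -> pp0 = 36
P1: v0 -> pp0 = 36
P2: v0 -> pp0 = 36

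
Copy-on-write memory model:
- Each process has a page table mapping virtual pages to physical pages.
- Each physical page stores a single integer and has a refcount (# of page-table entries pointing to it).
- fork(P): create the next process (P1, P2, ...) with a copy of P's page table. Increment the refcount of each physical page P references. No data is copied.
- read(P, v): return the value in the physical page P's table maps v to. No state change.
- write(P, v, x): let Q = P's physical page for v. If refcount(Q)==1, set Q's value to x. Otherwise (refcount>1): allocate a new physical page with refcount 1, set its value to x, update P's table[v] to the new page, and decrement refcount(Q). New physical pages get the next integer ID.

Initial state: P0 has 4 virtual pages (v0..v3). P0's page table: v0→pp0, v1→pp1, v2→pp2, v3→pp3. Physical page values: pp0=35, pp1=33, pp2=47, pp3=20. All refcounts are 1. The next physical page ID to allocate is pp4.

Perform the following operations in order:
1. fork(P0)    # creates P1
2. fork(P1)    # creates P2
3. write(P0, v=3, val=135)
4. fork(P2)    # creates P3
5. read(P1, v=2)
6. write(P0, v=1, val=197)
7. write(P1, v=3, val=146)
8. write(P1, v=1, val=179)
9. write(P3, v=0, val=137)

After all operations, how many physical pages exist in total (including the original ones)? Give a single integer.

Answer: 9

Derivation:
Op 1: fork(P0) -> P1. 4 ppages; refcounts: pp0:2 pp1:2 pp2:2 pp3:2
Op 2: fork(P1) -> P2. 4 ppages; refcounts: pp0:3 pp1:3 pp2:3 pp3:3
Op 3: write(P0, v3, 135). refcount(pp3)=3>1 -> COPY to pp4. 5 ppages; refcounts: pp0:3 pp1:3 pp2:3 pp3:2 pp4:1
Op 4: fork(P2) -> P3. 5 ppages; refcounts: pp0:4 pp1:4 pp2:4 pp3:3 pp4:1
Op 5: read(P1, v2) -> 47. No state change.
Op 6: write(P0, v1, 197). refcount(pp1)=4>1 -> COPY to pp5. 6 ppages; refcounts: pp0:4 pp1:3 pp2:4 pp3:3 pp4:1 pp5:1
Op 7: write(P1, v3, 146). refcount(pp3)=3>1 -> COPY to pp6. 7 ppages; refcounts: pp0:4 pp1:3 pp2:4 pp3:2 pp4:1 pp5:1 pp6:1
Op 8: write(P1, v1, 179). refcount(pp1)=3>1 -> COPY to pp7. 8 ppages; refcounts: pp0:4 pp1:2 pp2:4 pp3:2 pp4:1 pp5:1 pp6:1 pp7:1
Op 9: write(P3, v0, 137). refcount(pp0)=4>1 -> COPY to pp8. 9 ppages; refcounts: pp0:3 pp1:2 pp2:4 pp3:2 pp4:1 pp5:1 pp6:1 pp7:1 pp8:1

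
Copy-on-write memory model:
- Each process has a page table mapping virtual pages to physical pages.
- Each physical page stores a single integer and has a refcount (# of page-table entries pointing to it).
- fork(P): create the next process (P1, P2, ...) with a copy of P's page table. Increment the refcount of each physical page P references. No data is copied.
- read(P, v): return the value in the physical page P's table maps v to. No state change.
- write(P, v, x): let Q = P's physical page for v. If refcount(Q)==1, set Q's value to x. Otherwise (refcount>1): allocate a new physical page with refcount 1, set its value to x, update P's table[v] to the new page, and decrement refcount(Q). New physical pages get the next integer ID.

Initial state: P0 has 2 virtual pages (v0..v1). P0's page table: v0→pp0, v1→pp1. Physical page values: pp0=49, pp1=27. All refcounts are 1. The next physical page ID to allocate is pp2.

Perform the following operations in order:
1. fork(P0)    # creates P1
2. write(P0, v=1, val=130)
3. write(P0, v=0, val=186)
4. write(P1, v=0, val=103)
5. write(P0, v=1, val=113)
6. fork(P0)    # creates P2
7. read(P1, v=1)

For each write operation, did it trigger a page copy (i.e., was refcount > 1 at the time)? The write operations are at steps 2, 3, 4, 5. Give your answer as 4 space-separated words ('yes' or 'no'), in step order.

Op 1: fork(P0) -> P1. 2 ppages; refcounts: pp0:2 pp1:2
Op 2: write(P0, v1, 130). refcount(pp1)=2>1 -> COPY to pp2. 3 ppages; refcounts: pp0:2 pp1:1 pp2:1
Op 3: write(P0, v0, 186). refcount(pp0)=2>1 -> COPY to pp3. 4 ppages; refcounts: pp0:1 pp1:1 pp2:1 pp3:1
Op 4: write(P1, v0, 103). refcount(pp0)=1 -> write in place. 4 ppages; refcounts: pp0:1 pp1:1 pp2:1 pp3:1
Op 5: write(P0, v1, 113). refcount(pp2)=1 -> write in place. 4 ppages; refcounts: pp0:1 pp1:1 pp2:1 pp3:1
Op 6: fork(P0) -> P2. 4 ppages; refcounts: pp0:1 pp1:1 pp2:2 pp3:2
Op 7: read(P1, v1) -> 27. No state change.

yes yes no no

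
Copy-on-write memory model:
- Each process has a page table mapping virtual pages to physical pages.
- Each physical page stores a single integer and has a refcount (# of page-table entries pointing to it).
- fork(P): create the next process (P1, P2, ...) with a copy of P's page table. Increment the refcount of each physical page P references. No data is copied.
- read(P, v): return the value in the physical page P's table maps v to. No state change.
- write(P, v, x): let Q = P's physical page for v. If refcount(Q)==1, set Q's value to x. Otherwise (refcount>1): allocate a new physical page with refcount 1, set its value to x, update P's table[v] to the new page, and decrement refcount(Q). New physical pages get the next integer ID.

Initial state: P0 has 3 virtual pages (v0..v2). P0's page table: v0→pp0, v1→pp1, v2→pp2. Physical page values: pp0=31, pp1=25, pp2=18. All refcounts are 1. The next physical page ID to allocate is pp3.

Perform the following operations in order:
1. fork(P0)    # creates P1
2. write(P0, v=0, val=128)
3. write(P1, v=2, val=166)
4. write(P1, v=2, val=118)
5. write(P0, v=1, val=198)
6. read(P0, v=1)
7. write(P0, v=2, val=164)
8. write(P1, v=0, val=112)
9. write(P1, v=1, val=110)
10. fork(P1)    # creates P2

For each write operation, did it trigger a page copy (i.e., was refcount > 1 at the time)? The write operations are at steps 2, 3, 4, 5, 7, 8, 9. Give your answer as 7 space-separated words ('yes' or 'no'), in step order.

Op 1: fork(P0) -> P1. 3 ppages; refcounts: pp0:2 pp1:2 pp2:2
Op 2: write(P0, v0, 128). refcount(pp0)=2>1 -> COPY to pp3. 4 ppages; refcounts: pp0:1 pp1:2 pp2:2 pp3:1
Op 3: write(P1, v2, 166). refcount(pp2)=2>1 -> COPY to pp4. 5 ppages; refcounts: pp0:1 pp1:2 pp2:1 pp3:1 pp4:1
Op 4: write(P1, v2, 118). refcount(pp4)=1 -> write in place. 5 ppages; refcounts: pp0:1 pp1:2 pp2:1 pp3:1 pp4:1
Op 5: write(P0, v1, 198). refcount(pp1)=2>1 -> COPY to pp5. 6 ppages; refcounts: pp0:1 pp1:1 pp2:1 pp3:1 pp4:1 pp5:1
Op 6: read(P0, v1) -> 198. No state change.
Op 7: write(P0, v2, 164). refcount(pp2)=1 -> write in place. 6 ppages; refcounts: pp0:1 pp1:1 pp2:1 pp3:1 pp4:1 pp5:1
Op 8: write(P1, v0, 112). refcount(pp0)=1 -> write in place. 6 ppages; refcounts: pp0:1 pp1:1 pp2:1 pp3:1 pp4:1 pp5:1
Op 9: write(P1, v1, 110). refcount(pp1)=1 -> write in place. 6 ppages; refcounts: pp0:1 pp1:1 pp2:1 pp3:1 pp4:1 pp5:1
Op 10: fork(P1) -> P2. 6 ppages; refcounts: pp0:2 pp1:2 pp2:1 pp3:1 pp4:2 pp5:1

yes yes no yes no no no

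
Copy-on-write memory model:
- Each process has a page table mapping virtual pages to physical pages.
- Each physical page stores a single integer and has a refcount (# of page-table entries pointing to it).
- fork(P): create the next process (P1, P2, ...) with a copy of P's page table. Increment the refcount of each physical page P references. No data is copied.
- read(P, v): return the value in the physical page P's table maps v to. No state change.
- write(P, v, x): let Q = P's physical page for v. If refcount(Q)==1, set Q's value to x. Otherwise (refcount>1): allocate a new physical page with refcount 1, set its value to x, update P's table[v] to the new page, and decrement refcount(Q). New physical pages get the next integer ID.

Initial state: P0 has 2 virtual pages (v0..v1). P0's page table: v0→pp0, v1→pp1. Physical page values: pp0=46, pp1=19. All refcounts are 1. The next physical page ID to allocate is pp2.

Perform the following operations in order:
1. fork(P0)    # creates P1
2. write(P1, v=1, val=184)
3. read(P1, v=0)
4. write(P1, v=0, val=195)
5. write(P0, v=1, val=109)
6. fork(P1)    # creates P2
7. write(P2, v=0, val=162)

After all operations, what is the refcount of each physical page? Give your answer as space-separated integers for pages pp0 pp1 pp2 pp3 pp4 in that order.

Answer: 1 1 2 1 1

Derivation:
Op 1: fork(P0) -> P1. 2 ppages; refcounts: pp0:2 pp1:2
Op 2: write(P1, v1, 184). refcount(pp1)=2>1 -> COPY to pp2. 3 ppages; refcounts: pp0:2 pp1:1 pp2:1
Op 3: read(P1, v0) -> 46. No state change.
Op 4: write(P1, v0, 195). refcount(pp0)=2>1 -> COPY to pp3. 4 ppages; refcounts: pp0:1 pp1:1 pp2:1 pp3:1
Op 5: write(P0, v1, 109). refcount(pp1)=1 -> write in place. 4 ppages; refcounts: pp0:1 pp1:1 pp2:1 pp3:1
Op 6: fork(P1) -> P2. 4 ppages; refcounts: pp0:1 pp1:1 pp2:2 pp3:2
Op 7: write(P2, v0, 162). refcount(pp3)=2>1 -> COPY to pp4. 5 ppages; refcounts: pp0:1 pp1:1 pp2:2 pp3:1 pp4:1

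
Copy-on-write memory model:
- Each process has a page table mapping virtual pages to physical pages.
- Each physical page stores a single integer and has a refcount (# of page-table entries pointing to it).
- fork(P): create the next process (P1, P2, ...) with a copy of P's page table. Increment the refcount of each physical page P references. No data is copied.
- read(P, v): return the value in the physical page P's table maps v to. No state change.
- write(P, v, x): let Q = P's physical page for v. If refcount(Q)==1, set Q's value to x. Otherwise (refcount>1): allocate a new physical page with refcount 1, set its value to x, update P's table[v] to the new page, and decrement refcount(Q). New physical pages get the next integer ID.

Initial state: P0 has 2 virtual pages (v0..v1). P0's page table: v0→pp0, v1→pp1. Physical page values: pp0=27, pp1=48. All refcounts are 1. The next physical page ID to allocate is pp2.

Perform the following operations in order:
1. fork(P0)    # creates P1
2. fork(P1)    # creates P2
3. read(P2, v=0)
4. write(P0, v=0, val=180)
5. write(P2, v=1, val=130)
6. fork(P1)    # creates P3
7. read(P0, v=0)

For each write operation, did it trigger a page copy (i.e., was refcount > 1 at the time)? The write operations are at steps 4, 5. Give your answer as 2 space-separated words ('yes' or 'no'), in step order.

Op 1: fork(P0) -> P1. 2 ppages; refcounts: pp0:2 pp1:2
Op 2: fork(P1) -> P2. 2 ppages; refcounts: pp0:3 pp1:3
Op 3: read(P2, v0) -> 27. No state change.
Op 4: write(P0, v0, 180). refcount(pp0)=3>1 -> COPY to pp2. 3 ppages; refcounts: pp0:2 pp1:3 pp2:1
Op 5: write(P2, v1, 130). refcount(pp1)=3>1 -> COPY to pp3. 4 ppages; refcounts: pp0:2 pp1:2 pp2:1 pp3:1
Op 6: fork(P1) -> P3. 4 ppages; refcounts: pp0:3 pp1:3 pp2:1 pp3:1
Op 7: read(P0, v0) -> 180. No state change.

yes yes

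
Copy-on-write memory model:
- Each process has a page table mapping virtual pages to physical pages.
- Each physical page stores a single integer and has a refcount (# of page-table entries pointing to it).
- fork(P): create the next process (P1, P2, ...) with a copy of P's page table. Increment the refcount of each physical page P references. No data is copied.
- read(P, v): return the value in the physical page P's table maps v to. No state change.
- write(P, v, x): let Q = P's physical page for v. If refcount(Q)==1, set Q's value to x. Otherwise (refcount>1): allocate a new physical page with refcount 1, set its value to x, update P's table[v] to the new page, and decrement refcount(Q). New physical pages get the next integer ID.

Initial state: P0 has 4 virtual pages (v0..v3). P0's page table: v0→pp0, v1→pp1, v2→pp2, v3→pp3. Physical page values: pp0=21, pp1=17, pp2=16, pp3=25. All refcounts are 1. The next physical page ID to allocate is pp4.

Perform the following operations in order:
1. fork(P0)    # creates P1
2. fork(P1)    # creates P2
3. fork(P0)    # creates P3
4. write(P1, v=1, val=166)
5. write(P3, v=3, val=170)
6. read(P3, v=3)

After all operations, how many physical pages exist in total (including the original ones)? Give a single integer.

Answer: 6

Derivation:
Op 1: fork(P0) -> P1. 4 ppages; refcounts: pp0:2 pp1:2 pp2:2 pp3:2
Op 2: fork(P1) -> P2. 4 ppages; refcounts: pp0:3 pp1:3 pp2:3 pp3:3
Op 3: fork(P0) -> P3. 4 ppages; refcounts: pp0:4 pp1:4 pp2:4 pp3:4
Op 4: write(P1, v1, 166). refcount(pp1)=4>1 -> COPY to pp4. 5 ppages; refcounts: pp0:4 pp1:3 pp2:4 pp3:4 pp4:1
Op 5: write(P3, v3, 170). refcount(pp3)=4>1 -> COPY to pp5. 6 ppages; refcounts: pp0:4 pp1:3 pp2:4 pp3:3 pp4:1 pp5:1
Op 6: read(P3, v3) -> 170. No state change.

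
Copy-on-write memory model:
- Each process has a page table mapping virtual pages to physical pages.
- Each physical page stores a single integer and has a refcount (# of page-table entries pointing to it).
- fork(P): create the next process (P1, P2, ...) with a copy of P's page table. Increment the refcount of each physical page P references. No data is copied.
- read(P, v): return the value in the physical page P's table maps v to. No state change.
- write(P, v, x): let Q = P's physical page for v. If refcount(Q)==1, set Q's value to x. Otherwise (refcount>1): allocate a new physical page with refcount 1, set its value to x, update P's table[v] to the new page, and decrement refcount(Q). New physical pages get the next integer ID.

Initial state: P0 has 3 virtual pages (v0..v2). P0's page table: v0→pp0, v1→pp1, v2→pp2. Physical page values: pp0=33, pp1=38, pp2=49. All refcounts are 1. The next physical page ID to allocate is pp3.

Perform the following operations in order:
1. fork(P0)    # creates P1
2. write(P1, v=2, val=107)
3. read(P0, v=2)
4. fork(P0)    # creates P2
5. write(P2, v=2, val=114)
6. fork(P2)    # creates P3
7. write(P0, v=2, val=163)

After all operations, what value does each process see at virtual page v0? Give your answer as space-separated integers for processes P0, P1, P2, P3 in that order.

Answer: 33 33 33 33

Derivation:
Op 1: fork(P0) -> P1. 3 ppages; refcounts: pp0:2 pp1:2 pp2:2
Op 2: write(P1, v2, 107). refcount(pp2)=2>1 -> COPY to pp3. 4 ppages; refcounts: pp0:2 pp1:2 pp2:1 pp3:1
Op 3: read(P0, v2) -> 49. No state change.
Op 4: fork(P0) -> P2. 4 ppages; refcounts: pp0:3 pp1:3 pp2:2 pp3:1
Op 5: write(P2, v2, 114). refcount(pp2)=2>1 -> COPY to pp4. 5 ppages; refcounts: pp0:3 pp1:3 pp2:1 pp3:1 pp4:1
Op 6: fork(P2) -> P3. 5 ppages; refcounts: pp0:4 pp1:4 pp2:1 pp3:1 pp4:2
Op 7: write(P0, v2, 163). refcount(pp2)=1 -> write in place. 5 ppages; refcounts: pp0:4 pp1:4 pp2:1 pp3:1 pp4:2
P0: v0 -> pp0 = 33
P1: v0 -> pp0 = 33
P2: v0 -> pp0 = 33
P3: v0 -> pp0 = 33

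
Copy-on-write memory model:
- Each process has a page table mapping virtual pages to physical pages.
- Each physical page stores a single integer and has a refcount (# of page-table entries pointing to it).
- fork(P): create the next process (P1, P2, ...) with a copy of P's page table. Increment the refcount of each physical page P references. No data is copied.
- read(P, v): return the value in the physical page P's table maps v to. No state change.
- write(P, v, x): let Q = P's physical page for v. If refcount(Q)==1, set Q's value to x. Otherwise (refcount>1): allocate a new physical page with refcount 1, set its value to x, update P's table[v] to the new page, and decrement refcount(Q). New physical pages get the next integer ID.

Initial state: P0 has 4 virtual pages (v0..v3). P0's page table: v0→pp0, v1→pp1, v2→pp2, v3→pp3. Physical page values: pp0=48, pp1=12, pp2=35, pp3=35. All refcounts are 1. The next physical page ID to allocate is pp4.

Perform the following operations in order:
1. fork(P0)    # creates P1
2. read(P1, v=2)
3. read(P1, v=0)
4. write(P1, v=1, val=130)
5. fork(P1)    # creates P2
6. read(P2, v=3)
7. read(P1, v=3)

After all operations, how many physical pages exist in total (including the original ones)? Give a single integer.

Op 1: fork(P0) -> P1. 4 ppages; refcounts: pp0:2 pp1:2 pp2:2 pp3:2
Op 2: read(P1, v2) -> 35. No state change.
Op 3: read(P1, v0) -> 48. No state change.
Op 4: write(P1, v1, 130). refcount(pp1)=2>1 -> COPY to pp4. 5 ppages; refcounts: pp0:2 pp1:1 pp2:2 pp3:2 pp4:1
Op 5: fork(P1) -> P2. 5 ppages; refcounts: pp0:3 pp1:1 pp2:3 pp3:3 pp4:2
Op 6: read(P2, v3) -> 35. No state change.
Op 7: read(P1, v3) -> 35. No state change.

Answer: 5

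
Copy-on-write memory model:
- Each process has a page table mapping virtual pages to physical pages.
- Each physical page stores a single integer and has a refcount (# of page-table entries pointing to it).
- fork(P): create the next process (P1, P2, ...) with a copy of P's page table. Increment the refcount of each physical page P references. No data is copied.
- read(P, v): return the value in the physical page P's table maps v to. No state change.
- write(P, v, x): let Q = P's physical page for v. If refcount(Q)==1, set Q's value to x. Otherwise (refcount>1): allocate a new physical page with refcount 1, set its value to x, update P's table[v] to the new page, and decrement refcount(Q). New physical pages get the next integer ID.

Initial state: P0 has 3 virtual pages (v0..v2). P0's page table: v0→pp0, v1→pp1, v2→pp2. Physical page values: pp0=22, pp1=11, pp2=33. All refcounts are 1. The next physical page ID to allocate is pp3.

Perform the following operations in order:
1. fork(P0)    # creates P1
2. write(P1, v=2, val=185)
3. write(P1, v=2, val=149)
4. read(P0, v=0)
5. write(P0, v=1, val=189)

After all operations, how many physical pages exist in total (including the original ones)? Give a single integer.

Answer: 5

Derivation:
Op 1: fork(P0) -> P1. 3 ppages; refcounts: pp0:2 pp1:2 pp2:2
Op 2: write(P1, v2, 185). refcount(pp2)=2>1 -> COPY to pp3. 4 ppages; refcounts: pp0:2 pp1:2 pp2:1 pp3:1
Op 3: write(P1, v2, 149). refcount(pp3)=1 -> write in place. 4 ppages; refcounts: pp0:2 pp1:2 pp2:1 pp3:1
Op 4: read(P0, v0) -> 22. No state change.
Op 5: write(P0, v1, 189). refcount(pp1)=2>1 -> COPY to pp4. 5 ppages; refcounts: pp0:2 pp1:1 pp2:1 pp3:1 pp4:1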